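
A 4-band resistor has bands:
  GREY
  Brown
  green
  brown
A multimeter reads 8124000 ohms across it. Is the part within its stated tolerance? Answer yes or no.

Grey → 8 (first significant figure)
Brown → 1 (second significant figure)
Green → ×10^5 multiplier
Brown → ±1% tolerance
81 × 100000 = 8100000 Ω
Allowed range: 8019000 Ω to 8181000 Ω.
8124000 ohms lies inside that range.

yes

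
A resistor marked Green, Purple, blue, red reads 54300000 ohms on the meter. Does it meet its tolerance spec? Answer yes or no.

Green → 5 (first significant figure)
Violet → 7 (second significant figure)
Blue → ×10^6 multiplier
Red → ±2% tolerance
57 × 1000000 = 57000000 Ω
Allowed range: 55860000 Ω to 58140000 Ω.
54300000 ohms lies outside that range.

no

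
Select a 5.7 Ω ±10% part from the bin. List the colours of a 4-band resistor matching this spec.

5.7 Ω = 57 × 10^-1.
5 → green
7 → violet
Multiplier 10^-1 → gold.
±10% tolerance → silver.

green, violet, gold, silver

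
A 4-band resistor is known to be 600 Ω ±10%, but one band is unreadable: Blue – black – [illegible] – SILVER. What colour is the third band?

brown

600 Ω = 60 × 10^1.
The third band is the multiplier, 10^1, which is brown.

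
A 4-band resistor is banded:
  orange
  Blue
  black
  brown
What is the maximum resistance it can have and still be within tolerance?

Orange → 3 (first significant figure)
Blue → 6 (second significant figure)
Black → ×1 multiplier
Brown → ±1% tolerance
36 × 1 = 36 Ω
Maximum = 36 × (1 + 1/100) = 36.36 Ω.

36.36 Ω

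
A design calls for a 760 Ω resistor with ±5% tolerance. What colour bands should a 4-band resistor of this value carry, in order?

760 Ω = 76 × 10^1.
7 → violet
6 → blue
Multiplier 10^1 → brown.
±5% tolerance → gold.

violet, blue, brown, gold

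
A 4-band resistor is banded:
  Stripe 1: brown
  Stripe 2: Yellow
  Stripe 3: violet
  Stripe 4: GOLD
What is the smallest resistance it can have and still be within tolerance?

133000000 Ω

Brown → 1 (first significant figure)
Yellow → 4 (second significant figure)
Violet → ×10^7 multiplier
Gold → ±5% tolerance
14 × 10000000 = 140000000 Ω
Smallest = 140000000 × (1 − 5/100) = 133000000 Ω.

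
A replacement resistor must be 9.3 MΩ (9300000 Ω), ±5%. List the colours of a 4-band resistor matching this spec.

white, orange, green, gold

9300000 Ω = 93 × 10^5.
9 → white
3 → orange
Multiplier 10^5 → green.
±5% tolerance → gold.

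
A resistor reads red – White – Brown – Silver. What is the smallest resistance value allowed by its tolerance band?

261 Ω

Red → 2 (first significant figure)
White → 9 (second significant figure)
Brown → ×10 multiplier
Silver → ±10% tolerance
29 × 10 = 290 Ω
Smallest = 290 × (1 − 10/100) = 261 Ω.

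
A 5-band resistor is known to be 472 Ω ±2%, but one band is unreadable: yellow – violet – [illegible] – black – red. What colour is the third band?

red

472 Ω = 472 × 10^0.
The third band gives digit 2 of the significand, and 2 is red.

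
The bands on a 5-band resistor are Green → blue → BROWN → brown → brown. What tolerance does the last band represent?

The last band, brown, is the tolerance band.
Brown corresponds to ±1%.

±1%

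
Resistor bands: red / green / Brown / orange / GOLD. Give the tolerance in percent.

±5%

The last band, gold, is the tolerance band.
Gold corresponds to ±5%.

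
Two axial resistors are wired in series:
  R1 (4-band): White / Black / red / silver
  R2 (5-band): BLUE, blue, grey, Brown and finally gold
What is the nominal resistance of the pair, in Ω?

R1: white, black → 90; red ×10^2 → 9000 Ω.
R2: blue, blue, grey → 668; brown ×10 → 6680 Ω.
Series: 9000 + 6680 = 15680 Ω.

15680 Ω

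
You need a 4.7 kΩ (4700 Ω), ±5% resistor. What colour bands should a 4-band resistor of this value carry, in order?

yellow, violet, red, gold

4700 Ω = 47 × 10^2.
4 → yellow
7 → violet
Multiplier 10^2 → red.
±5% tolerance → gold.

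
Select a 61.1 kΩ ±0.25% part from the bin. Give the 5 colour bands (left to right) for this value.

blue, brown, brown, red, blue

61100 Ω = 611 × 10^2.
6 → blue
1 → brown
1 → brown
Multiplier 10^2 → red.
±0.25% tolerance → blue.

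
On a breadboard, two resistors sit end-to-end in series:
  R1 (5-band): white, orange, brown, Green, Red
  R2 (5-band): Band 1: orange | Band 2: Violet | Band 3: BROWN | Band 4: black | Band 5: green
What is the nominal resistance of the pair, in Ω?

R1: white, orange, brown → 931; green ×10^5 → 93100000 Ω.
R2: orange, violet, brown → 371; black ×1 → 371 Ω.
Series: 93100000 + 371 = 93100371 Ω.

93100371 Ω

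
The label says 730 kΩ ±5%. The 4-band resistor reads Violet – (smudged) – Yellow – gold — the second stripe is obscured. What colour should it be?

730000 Ω = 73 × 10^4.
The second band gives digit 3 of the significand, and 3 is orange.

orange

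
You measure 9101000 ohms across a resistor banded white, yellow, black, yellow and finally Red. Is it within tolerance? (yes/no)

White → 9 (first significant figure)
Yellow → 4 (second significant figure)
Black → 0 (third significant figure)
Yellow → ×10^4 multiplier
Red → ±2% tolerance
940 × 10000 = 9400000 Ω
Allowed range: 9212000 Ω to 9588000 Ω.
9101000 ohms lies outside that range.

no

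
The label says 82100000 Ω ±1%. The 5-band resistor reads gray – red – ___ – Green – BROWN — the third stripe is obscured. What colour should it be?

brown

82100000 Ω = 821 × 10^5.
The third band gives digit 1 of the significand, and 1 is brown.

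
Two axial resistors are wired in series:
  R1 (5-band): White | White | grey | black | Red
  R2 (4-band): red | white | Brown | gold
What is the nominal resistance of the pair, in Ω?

R1: white, white, grey → 998; black ×1 → 998 Ω.
R2: red, white → 29; brown ×10 → 290 Ω.
Series: 998 + 290 = 1288 Ω.

1288 Ω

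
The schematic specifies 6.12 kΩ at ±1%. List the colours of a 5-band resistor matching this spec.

6120 Ω = 612 × 10^1.
6 → blue
1 → brown
2 → red
Multiplier 10^1 → brown.
±1% tolerance → brown.

blue, brown, red, brown, brown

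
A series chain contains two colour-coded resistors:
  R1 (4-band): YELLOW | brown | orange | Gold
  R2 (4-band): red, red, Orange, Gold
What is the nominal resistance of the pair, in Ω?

R1: yellow, brown → 41; orange ×10^3 → 41000 Ω.
R2: red, red → 22; orange ×10^3 → 22000 Ω.
Series: 41000 + 22000 = 63000 Ω.

63000 Ω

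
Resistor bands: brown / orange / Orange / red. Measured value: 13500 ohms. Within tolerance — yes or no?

no

Brown → 1 (first significant figure)
Orange → 3 (second significant figure)
Orange → ×10^3 multiplier
Red → ±2% tolerance
13 × 1000 = 13000 Ω
Allowed range: 12740 Ω to 13260 Ω.
13500 ohms lies outside that range.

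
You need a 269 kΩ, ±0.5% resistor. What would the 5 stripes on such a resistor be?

red, blue, white, orange, green

269000 Ω = 269 × 10^3.
2 → red
6 → blue
9 → white
Multiplier 10^3 → orange.
±0.5% tolerance → green.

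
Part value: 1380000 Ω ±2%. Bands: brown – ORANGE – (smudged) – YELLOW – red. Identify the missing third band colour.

grey

1380000 Ω = 138 × 10^4.
The third band gives digit 8 of the significand, and 8 is grey.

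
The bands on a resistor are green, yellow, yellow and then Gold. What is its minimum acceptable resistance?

513000 Ω

Green → 5 (first significant figure)
Yellow → 4 (second significant figure)
Yellow → ×10^4 multiplier
Gold → ±5% tolerance
54 × 10000 = 540000 Ω
Minimum = 540000 × (1 − 5/100) = 513000 Ω.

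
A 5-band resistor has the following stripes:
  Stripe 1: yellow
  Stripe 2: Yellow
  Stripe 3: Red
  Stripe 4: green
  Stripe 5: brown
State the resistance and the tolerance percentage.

44200000 Ω ±1%

Yellow → 4 (first significant figure)
Yellow → 4 (second significant figure)
Red → 2 (third significant figure)
Green → ×10^5 multiplier
Brown → ±1% tolerance
442 × 100000 = 44200000 Ω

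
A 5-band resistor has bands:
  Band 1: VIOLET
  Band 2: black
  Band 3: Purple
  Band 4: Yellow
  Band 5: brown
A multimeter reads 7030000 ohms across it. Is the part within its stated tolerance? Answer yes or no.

yes

Violet → 7 (first significant figure)
Black → 0 (second significant figure)
Violet → 7 (third significant figure)
Yellow → ×10^4 multiplier
Brown → ±1% tolerance
707 × 10000 = 7070000 Ω
Allowed range: 6999300 Ω to 7140700 Ω.
7030000 ohms lies inside that range.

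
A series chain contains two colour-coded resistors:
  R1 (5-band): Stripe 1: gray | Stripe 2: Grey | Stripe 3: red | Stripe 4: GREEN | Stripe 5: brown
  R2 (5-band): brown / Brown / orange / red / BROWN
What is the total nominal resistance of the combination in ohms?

88211300 Ω

R1: grey, grey, red → 882; green ×10^5 → 88200000 Ω.
R2: brown, brown, orange → 113; red ×10^2 → 11300 Ω.
Series: 88200000 + 11300 = 88211300 Ω.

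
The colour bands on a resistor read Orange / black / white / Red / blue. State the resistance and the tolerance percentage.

Orange → 3 (first significant figure)
Black → 0 (second significant figure)
White → 9 (third significant figure)
Red → ×10^2 multiplier
Blue → ±0.25% tolerance
309 × 100 = 30900 Ω

30900 Ω ±0.25%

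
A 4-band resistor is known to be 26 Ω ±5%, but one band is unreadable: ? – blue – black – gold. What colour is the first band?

red

26 Ω = 26 × 10^0.
The first band gives digit 2 of the significand, and 2 is red.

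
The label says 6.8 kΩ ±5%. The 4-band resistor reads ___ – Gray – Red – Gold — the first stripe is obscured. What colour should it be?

blue

6800 Ω = 68 × 10^2.
The first band gives digit 6 of the significand, and 6 is blue.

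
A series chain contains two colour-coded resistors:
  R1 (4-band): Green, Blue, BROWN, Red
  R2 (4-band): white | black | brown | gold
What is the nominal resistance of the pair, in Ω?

1460 Ω

R1: green, blue → 56; brown ×10 → 560 Ω.
R2: white, black → 90; brown ×10 → 900 Ω.
Series: 560 + 900 = 1460 Ω.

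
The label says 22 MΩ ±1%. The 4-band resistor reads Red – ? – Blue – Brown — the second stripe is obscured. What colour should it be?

22000000 Ω = 22 × 10^6.
The second band gives digit 2 of the significand, and 2 is red.

red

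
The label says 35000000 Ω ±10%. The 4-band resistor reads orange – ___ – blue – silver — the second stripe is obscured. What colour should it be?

35000000 Ω = 35 × 10^6.
The second band gives digit 5 of the significand, and 5 is green.

green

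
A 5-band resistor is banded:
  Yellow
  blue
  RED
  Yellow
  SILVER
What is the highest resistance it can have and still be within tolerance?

5082000 Ω

Yellow → 4 (first significant figure)
Blue → 6 (second significant figure)
Red → 2 (third significant figure)
Yellow → ×10^4 multiplier
Silver → ±10% tolerance
462 × 10000 = 4620000 Ω
Highest = 4620000 × (1 + 10/100) = 5082000 Ω.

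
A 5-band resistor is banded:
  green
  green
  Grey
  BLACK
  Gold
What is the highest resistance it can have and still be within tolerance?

585.9 Ω

Green → 5 (first significant figure)
Green → 5 (second significant figure)
Grey → 8 (third significant figure)
Black → ×1 multiplier
Gold → ±5% tolerance
558 × 1 = 558 Ω
Highest = 558 × (1 + 5/100) = 585.9 Ω.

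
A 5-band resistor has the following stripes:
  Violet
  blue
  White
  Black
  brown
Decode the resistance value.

769 Ω

Violet → 7 (first significant figure)
Blue → 6 (second significant figure)
White → 9 (third significant figure)
Black → ×1 multiplier
769 × 1 = 769 Ω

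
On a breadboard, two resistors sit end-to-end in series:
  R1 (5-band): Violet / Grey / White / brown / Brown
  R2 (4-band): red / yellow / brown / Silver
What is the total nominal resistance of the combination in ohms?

R1: violet, grey, white → 789; brown ×10 → 7890 Ω.
R2: red, yellow → 24; brown ×10 → 240 Ω.
Series: 7890 + 240 = 8130 Ω.

8130 Ω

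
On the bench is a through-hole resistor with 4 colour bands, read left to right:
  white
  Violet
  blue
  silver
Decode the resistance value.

White → 9 (first significant figure)
Violet → 7 (second significant figure)
Blue → ×10^6 multiplier
97 × 1000000 = 97000000 Ω

97000000 Ω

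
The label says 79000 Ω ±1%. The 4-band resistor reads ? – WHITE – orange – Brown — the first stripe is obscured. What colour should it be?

violet

79000 Ω = 79 × 10^3.
The first band gives digit 7 of the significand, and 7 is violet.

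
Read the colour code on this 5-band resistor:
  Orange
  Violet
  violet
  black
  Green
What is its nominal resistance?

Orange → 3 (first significant figure)
Violet → 7 (second significant figure)
Violet → 7 (third significant figure)
Black → ×1 multiplier
377 × 1 = 377 Ω

377 Ω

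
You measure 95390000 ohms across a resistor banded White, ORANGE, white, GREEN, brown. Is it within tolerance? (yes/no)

White → 9 (first significant figure)
Orange → 3 (second significant figure)
White → 9 (third significant figure)
Green → ×10^5 multiplier
Brown → ±1% tolerance
939 × 100000 = 93900000 Ω
Allowed range: 92961000 Ω to 94839000 Ω.
95390000 ohms lies outside that range.

no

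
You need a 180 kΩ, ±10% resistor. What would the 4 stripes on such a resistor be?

180000 Ω = 18 × 10^4.
1 → brown
8 → grey
Multiplier 10^4 → yellow.
±10% tolerance → silver.

brown, grey, yellow, silver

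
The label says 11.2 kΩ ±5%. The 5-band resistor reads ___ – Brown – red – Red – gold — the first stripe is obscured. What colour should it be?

brown

11200 Ω = 112 × 10^2.
The first band gives digit 1 of the significand, and 1 is brown.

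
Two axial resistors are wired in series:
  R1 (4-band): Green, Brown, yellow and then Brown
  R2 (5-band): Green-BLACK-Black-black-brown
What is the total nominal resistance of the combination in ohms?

510500 Ω

R1: green, brown → 51; yellow ×10^4 → 510000 Ω.
R2: green, black, black → 500; black ×1 → 500 Ω.
Series: 510000 + 500 = 510500 Ω.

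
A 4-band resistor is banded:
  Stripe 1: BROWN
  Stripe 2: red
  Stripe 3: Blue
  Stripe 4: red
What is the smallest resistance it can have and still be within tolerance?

11760000 Ω

Brown → 1 (first significant figure)
Red → 2 (second significant figure)
Blue → ×10^6 multiplier
Red → ±2% tolerance
12 × 1000000 = 12000000 Ω
Smallest = 12000000 × (1 − 2/100) = 11760000 Ω.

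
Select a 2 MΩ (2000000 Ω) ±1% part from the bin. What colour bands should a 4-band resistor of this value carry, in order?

red, black, green, brown

2000000 Ω = 20 × 10^5.
2 → red
0 → black
Multiplier 10^5 → green.
±1% tolerance → brown.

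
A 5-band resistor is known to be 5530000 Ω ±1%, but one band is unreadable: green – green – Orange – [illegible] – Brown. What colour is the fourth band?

5530000 Ω = 553 × 10^4.
The fourth band is the multiplier, 10^4, which is yellow.

yellow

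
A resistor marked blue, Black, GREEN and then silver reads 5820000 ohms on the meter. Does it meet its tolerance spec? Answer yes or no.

Blue → 6 (first significant figure)
Black → 0 (second significant figure)
Green → ×10^5 multiplier
Silver → ±10% tolerance
60 × 100000 = 6000000 Ω
Allowed range: 5400000 Ω to 6600000 Ω.
5820000 ohms lies inside that range.

yes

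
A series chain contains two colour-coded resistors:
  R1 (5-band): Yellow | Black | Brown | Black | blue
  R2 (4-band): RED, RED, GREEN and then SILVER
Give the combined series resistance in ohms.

R1: yellow, black, brown → 401; black ×1 → 401 Ω.
R2: red, red → 22; green ×10^5 → 2200000 Ω.
Series: 401 + 2200000 = 2200401 Ω.

2200401 Ω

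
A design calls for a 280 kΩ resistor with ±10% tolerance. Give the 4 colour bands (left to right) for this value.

280000 Ω = 28 × 10^4.
2 → red
8 → grey
Multiplier 10^4 → yellow.
±10% tolerance → silver.

red, grey, yellow, silver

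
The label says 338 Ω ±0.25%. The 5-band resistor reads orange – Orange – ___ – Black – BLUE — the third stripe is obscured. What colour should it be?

338 Ω = 338 × 10^0.
The third band gives digit 8 of the significand, and 8 is grey.

grey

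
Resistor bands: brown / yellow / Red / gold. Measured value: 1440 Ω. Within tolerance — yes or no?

Brown → 1 (first significant figure)
Yellow → 4 (second significant figure)
Red → ×10^2 multiplier
Gold → ±5% tolerance
14 × 100 = 1400 Ω
Allowed range: 1330 Ω to 1470 Ω.
1440 Ω lies inside that range.

yes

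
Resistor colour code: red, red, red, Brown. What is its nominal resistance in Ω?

2200 Ω

Red → 2 (first significant figure)
Red → 2 (second significant figure)
Red → ×10^2 multiplier
22 × 100 = 2200 Ω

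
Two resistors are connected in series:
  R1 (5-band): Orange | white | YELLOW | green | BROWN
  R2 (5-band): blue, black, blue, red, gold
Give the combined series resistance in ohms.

R1: orange, white, yellow → 394; green ×10^5 → 39400000 Ω.
R2: blue, black, blue → 606; red ×10^2 → 60600 Ω.
Series: 39400000 + 60600 = 39460600 Ω.

39460600 Ω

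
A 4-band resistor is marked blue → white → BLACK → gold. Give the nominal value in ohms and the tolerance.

69 Ω ±5%

Blue → 6 (first significant figure)
White → 9 (second significant figure)
Black → ×1 multiplier
Gold → ±5% tolerance
69 × 1 = 69 Ω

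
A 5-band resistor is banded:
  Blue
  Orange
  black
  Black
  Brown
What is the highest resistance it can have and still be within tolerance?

Blue → 6 (first significant figure)
Orange → 3 (second significant figure)
Black → 0 (third significant figure)
Black → ×1 multiplier
Brown → ±1% tolerance
630 × 1 = 630 Ω
Highest = 630 × (1 + 1/100) = 636.3 Ω.

636.3 Ω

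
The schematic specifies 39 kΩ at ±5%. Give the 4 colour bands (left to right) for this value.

39000 Ω = 39 × 10^3.
3 → orange
9 → white
Multiplier 10^3 → orange.
±5% tolerance → gold.

orange, white, orange, gold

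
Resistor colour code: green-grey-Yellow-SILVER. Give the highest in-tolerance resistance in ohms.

Green → 5 (first significant figure)
Grey → 8 (second significant figure)
Yellow → ×10^4 multiplier
Silver → ±10% tolerance
58 × 10000 = 580000 Ω
Highest = 580000 × (1 + 10/100) = 638000 Ω.

638000 Ω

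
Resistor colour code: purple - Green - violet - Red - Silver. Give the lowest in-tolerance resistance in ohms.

Violet → 7 (first significant figure)
Green → 5 (second significant figure)
Violet → 7 (third significant figure)
Red → ×10^2 multiplier
Silver → ±10% tolerance
757 × 100 = 75700 Ω
Lowest = 75700 × (1 − 10/100) = 68130 Ω.

68130 Ω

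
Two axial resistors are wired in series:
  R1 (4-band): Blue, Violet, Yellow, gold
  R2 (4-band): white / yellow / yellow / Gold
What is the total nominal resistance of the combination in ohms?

R1: blue, violet → 67; yellow ×10^4 → 670000 Ω.
R2: white, yellow → 94; yellow ×10^4 → 940000 Ω.
Series: 670000 + 940000 = 1610000 Ω.

1610000 Ω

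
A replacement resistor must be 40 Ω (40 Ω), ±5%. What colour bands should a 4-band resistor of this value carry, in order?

yellow, black, black, gold

40 Ω = 40 × 10^0.
4 → yellow
0 → black
Multiplier 10^0 → black.
±5% tolerance → gold.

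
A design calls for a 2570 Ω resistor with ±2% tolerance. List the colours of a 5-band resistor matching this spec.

red, green, violet, brown, red

2570 Ω = 257 × 10^1.
2 → red
5 → green
7 → violet
Multiplier 10^1 → brown.
±2% tolerance → red.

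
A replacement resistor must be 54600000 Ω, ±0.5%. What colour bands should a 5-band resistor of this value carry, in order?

green, yellow, blue, green, green

54600000 Ω = 546 × 10^5.
5 → green
4 → yellow
6 → blue
Multiplier 10^5 → green.
±0.5% tolerance → green.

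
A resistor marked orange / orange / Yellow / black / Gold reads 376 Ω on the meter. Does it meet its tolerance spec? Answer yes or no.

no

Orange → 3 (first significant figure)
Orange → 3 (second significant figure)
Yellow → 4 (third significant figure)
Black → ×1 multiplier
Gold → ±5% tolerance
334 × 1 = 334 Ω
Allowed range: 317.3 Ω to 350.7 Ω.
376 Ω lies outside that range.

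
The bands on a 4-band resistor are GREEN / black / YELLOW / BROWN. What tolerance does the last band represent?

The last band, brown, is the tolerance band.
Brown corresponds to ±1%.

±1%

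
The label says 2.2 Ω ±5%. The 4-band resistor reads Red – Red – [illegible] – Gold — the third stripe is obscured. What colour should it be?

2.2 Ω = 22 × 10^-1.
The third band is the multiplier, 10^-1, which is gold.

gold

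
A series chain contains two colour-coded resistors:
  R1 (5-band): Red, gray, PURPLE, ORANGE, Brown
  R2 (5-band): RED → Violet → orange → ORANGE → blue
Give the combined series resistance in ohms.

560000 Ω

R1: red, grey, violet → 287; orange ×10^3 → 287000 Ω.
R2: red, violet, orange → 273; orange ×10^3 → 273000 Ω.
Series: 287000 + 273000 = 560000 Ω.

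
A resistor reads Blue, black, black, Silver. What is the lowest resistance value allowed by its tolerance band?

Blue → 6 (first significant figure)
Black → 0 (second significant figure)
Black → ×1 multiplier
Silver → ±10% tolerance
60 × 1 = 60 Ω
Lowest = 60 × (1 − 10/100) = 54 Ω.

54 Ω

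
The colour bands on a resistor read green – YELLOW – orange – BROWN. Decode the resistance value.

54000 Ω

Green → 5 (first significant figure)
Yellow → 4 (second significant figure)
Orange → ×10^3 multiplier
54 × 1000 = 54000 Ω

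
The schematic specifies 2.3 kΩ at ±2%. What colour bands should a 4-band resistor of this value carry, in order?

2300 Ω = 23 × 10^2.
2 → red
3 → orange
Multiplier 10^2 → red.
±2% tolerance → red.

red, orange, red, red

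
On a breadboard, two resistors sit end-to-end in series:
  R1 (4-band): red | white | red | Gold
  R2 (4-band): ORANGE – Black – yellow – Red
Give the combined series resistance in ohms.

R1: red, white → 29; red ×10^2 → 2900 Ω.
R2: orange, black → 30; yellow ×10^4 → 300000 Ω.
Series: 2900 + 300000 = 302900 Ω.

302900 Ω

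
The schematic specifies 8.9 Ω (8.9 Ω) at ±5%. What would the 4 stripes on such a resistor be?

grey, white, gold, gold

8.9 Ω = 89 × 10^-1.
8 → grey
9 → white
Multiplier 10^-1 → gold.
±5% tolerance → gold.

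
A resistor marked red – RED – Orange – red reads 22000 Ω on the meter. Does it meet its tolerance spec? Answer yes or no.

yes

Red → 2 (first significant figure)
Red → 2 (second significant figure)
Orange → ×10^3 multiplier
Red → ±2% tolerance
22 × 1000 = 22000 Ω
Allowed range: 21560 Ω to 22440 Ω.
22000 Ω lies inside that range.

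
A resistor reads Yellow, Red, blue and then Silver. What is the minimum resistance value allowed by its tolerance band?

Yellow → 4 (first significant figure)
Red → 2 (second significant figure)
Blue → ×10^6 multiplier
Silver → ±10% tolerance
42 × 1000000 = 42000000 Ω
Minimum = 42000000 × (1 − 10/100) = 37800000 Ω.

37800000 Ω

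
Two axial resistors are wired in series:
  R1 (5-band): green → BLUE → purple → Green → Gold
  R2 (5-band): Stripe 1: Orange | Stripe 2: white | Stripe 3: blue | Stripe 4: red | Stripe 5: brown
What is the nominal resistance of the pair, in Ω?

R1: green, blue, violet → 567; green ×10^5 → 56700000 Ω.
R2: orange, white, blue → 396; red ×10^2 → 39600 Ω.
Series: 56700000 + 39600 = 56739600 Ω.

56739600 Ω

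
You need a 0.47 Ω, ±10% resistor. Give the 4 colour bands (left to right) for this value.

0.47 Ω = 47 × 10^-2.
4 → yellow
7 → violet
Multiplier 10^-2 → silver.
±10% tolerance → silver.

yellow, violet, silver, silver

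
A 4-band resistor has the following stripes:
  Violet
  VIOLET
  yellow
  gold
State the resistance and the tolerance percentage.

Violet → 7 (first significant figure)
Violet → 7 (second significant figure)
Yellow → ×10^4 multiplier
Gold → ±5% tolerance
77 × 10000 = 770000 Ω

770000 Ω ±5%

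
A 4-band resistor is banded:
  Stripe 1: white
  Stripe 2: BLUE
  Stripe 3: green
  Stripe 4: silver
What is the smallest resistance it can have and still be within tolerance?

8640000 Ω

White → 9 (first significant figure)
Blue → 6 (second significant figure)
Green → ×10^5 multiplier
Silver → ±10% tolerance
96 × 100000 = 9600000 Ω
Smallest = 9600000 × (1 − 10/100) = 8640000 Ω.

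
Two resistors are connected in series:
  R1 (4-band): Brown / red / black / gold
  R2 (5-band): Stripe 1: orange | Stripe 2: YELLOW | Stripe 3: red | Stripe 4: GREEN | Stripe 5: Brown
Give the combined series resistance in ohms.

34200012 Ω

R1: brown, red → 12; black ×1 → 12 Ω.
R2: orange, yellow, red → 342; green ×10^5 → 34200000 Ω.
Series: 12 + 34200000 = 34200012 Ω.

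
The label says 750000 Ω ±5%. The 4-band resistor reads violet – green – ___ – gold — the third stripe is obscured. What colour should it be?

yellow

750000 Ω = 75 × 10^4.
The third band is the multiplier, 10^4, which is yellow.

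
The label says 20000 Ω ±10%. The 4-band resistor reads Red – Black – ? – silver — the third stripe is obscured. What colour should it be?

20000 Ω = 20 × 10^3.
The third band is the multiplier, 10^3, which is orange.

orange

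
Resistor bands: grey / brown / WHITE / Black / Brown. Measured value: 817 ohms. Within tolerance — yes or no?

Grey → 8 (first significant figure)
Brown → 1 (second significant figure)
White → 9 (third significant figure)
Black → ×1 multiplier
Brown → ±1% tolerance
819 × 1 = 819 Ω
Allowed range: 810.81 Ω to 827.19 Ω.
817 ohms lies inside that range.

yes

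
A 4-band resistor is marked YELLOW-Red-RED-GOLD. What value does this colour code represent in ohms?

4200 Ω

Yellow → 4 (first significant figure)
Red → 2 (second significant figure)
Red → ×10^2 multiplier
42 × 100 = 4200 Ω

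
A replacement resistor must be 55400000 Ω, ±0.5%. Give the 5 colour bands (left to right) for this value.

green, green, yellow, green, green

55400000 Ω = 554 × 10^5.
5 → green
5 → green
4 → yellow
Multiplier 10^5 → green.
±0.5% tolerance → green.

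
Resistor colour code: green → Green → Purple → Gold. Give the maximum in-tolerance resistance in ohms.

577500000 Ω

Green → 5 (first significant figure)
Green → 5 (second significant figure)
Violet → ×10^7 multiplier
Gold → ±5% tolerance
55 × 10000000 = 550000000 Ω
Maximum = 550000000 × (1 + 5/100) = 577500000 Ω.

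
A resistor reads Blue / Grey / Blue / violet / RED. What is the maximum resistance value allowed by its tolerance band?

6997200000 Ω

Blue → 6 (first significant figure)
Grey → 8 (second significant figure)
Blue → 6 (third significant figure)
Violet → ×10^7 multiplier
Red → ±2% tolerance
686 × 10000000 = 6860000000 Ω
Maximum = 6860000000 × (1 + 2/100) = 6997200000 Ω.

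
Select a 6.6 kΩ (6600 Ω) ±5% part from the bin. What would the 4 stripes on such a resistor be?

6600 Ω = 66 × 10^2.
6 → blue
6 → blue
Multiplier 10^2 → red.
±5% tolerance → gold.

blue, blue, red, gold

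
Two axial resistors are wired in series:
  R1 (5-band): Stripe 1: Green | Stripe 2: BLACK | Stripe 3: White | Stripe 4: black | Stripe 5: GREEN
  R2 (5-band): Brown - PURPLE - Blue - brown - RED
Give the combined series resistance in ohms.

R1: green, black, white → 509; black ×1 → 509 Ω.
R2: brown, violet, blue → 176; brown ×10 → 1760 Ω.
Series: 509 + 1760 = 2269 Ω.

2269 Ω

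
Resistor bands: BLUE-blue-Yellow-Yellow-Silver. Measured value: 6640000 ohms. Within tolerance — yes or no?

yes

Blue → 6 (first significant figure)
Blue → 6 (second significant figure)
Yellow → 4 (third significant figure)
Yellow → ×10^4 multiplier
Silver → ±10% tolerance
664 × 10000 = 6640000 Ω
Allowed range: 5976000 Ω to 7304000 Ω.
6640000 ohms lies inside that range.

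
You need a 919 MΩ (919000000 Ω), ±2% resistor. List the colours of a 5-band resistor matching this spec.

919000000 Ω = 919 × 10^6.
9 → white
1 → brown
9 → white
Multiplier 10^6 → blue.
±2% tolerance → red.

white, brown, white, blue, red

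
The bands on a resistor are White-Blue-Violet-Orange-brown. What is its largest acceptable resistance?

976670 Ω

White → 9 (first significant figure)
Blue → 6 (second significant figure)
Violet → 7 (third significant figure)
Orange → ×10^3 multiplier
Brown → ±1% tolerance
967 × 1000 = 967000 Ω
Largest = 967000 × (1 + 1/100) = 976670 Ω.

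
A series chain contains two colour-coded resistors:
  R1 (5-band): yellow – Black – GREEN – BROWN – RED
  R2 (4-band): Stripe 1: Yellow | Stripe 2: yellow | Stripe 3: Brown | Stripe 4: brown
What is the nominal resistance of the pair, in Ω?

R1: yellow, black, green → 405; brown ×10 → 4050 Ω.
R2: yellow, yellow → 44; brown ×10 → 440 Ω.
Series: 4050 + 440 = 4490 Ω.

4490 Ω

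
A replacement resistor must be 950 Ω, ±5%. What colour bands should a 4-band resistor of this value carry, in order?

950 Ω = 95 × 10^1.
9 → white
5 → green
Multiplier 10^1 → brown.
±5% tolerance → gold.

white, green, brown, gold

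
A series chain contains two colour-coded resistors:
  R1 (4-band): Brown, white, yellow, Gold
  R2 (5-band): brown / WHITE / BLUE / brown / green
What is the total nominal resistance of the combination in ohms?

R1: brown, white → 19; yellow ×10^4 → 190000 Ω.
R2: brown, white, blue → 196; brown ×10 → 1960 Ω.
Series: 190000 + 1960 = 191960 Ω.

191960 Ω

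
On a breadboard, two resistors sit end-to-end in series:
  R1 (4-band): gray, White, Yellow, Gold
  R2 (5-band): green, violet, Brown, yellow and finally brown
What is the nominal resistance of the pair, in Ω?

6600000 Ω

R1: grey, white → 89; yellow ×10^4 → 890000 Ω.
R2: green, violet, brown → 571; yellow ×10^4 → 5710000 Ω.
Series: 890000 + 5710000 = 6600000 Ω.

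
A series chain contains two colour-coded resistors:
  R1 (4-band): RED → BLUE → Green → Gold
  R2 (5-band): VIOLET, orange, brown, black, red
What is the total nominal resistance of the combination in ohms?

R1: red, blue → 26; green ×10^5 → 2600000 Ω.
R2: violet, orange, brown → 731; black ×1 → 731 Ω.
Series: 2600000 + 731 = 2600731 Ω.

2600731 Ω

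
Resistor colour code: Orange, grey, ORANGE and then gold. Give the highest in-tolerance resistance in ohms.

Orange → 3 (first significant figure)
Grey → 8 (second significant figure)
Orange → ×10^3 multiplier
Gold → ±5% tolerance
38 × 1000 = 38000 Ω
Highest = 38000 × (1 + 5/100) = 39900 Ω.

39900 Ω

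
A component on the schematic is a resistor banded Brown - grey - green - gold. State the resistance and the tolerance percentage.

Brown → 1 (first significant figure)
Grey → 8 (second significant figure)
Green → ×10^5 multiplier
Gold → ±5% tolerance
18 × 100000 = 1800000 Ω

1800000 Ω ±5%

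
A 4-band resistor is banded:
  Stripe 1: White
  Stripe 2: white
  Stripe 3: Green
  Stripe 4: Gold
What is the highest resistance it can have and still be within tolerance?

10395000 Ω

White → 9 (first significant figure)
White → 9 (second significant figure)
Green → ×10^5 multiplier
Gold → ±5% tolerance
99 × 100000 = 9900000 Ω
Highest = 9900000 × (1 + 5/100) = 10395000 Ω.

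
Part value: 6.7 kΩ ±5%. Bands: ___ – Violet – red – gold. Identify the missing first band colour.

6700 Ω = 67 × 10^2.
The first band gives digit 6 of the significand, and 6 is blue.

blue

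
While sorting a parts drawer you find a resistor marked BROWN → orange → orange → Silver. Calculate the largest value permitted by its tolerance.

14300 Ω

Brown → 1 (first significant figure)
Orange → 3 (second significant figure)
Orange → ×10^3 multiplier
Silver → ±10% tolerance
13 × 1000 = 13000 Ω
Largest = 13000 × (1 + 10/100) = 14300 Ω.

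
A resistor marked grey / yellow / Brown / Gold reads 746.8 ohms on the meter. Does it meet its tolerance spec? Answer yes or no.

Grey → 8 (first significant figure)
Yellow → 4 (second significant figure)
Brown → ×10 multiplier
Gold → ±5% tolerance
84 × 10 = 840 Ω
Allowed range: 798 Ω to 882 Ω.
746.8 ohms lies outside that range.

no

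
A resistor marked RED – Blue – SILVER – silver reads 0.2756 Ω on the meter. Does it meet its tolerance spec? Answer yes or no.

yes

Red → 2 (first significant figure)
Blue → 6 (second significant figure)
Silver → ×0.01 multiplier
Silver → ±10% tolerance
26 × 0.01 = 0.26 Ω
Allowed range: 0.234 Ω to 0.286 Ω.
0.2756 Ω lies inside that range.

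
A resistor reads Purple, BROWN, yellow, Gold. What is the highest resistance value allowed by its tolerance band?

Violet → 7 (first significant figure)
Brown → 1 (second significant figure)
Yellow → ×10^4 multiplier
Gold → ±5% tolerance
71 × 10000 = 710000 Ω
Highest = 710000 × (1 + 5/100) = 745500 Ω.

745500 Ω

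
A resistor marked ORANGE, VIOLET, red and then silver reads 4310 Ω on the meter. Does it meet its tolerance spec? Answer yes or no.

no

Orange → 3 (first significant figure)
Violet → 7 (second significant figure)
Red → ×10^2 multiplier
Silver → ±10% tolerance
37 × 100 = 3700 Ω
Allowed range: 3330 Ω to 4070 Ω.
4310 Ω lies outside that range.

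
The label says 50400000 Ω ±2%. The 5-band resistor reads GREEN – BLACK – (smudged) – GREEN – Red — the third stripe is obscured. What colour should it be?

yellow

50400000 Ω = 504 × 10^5.
The third band gives digit 4 of the significand, and 4 is yellow.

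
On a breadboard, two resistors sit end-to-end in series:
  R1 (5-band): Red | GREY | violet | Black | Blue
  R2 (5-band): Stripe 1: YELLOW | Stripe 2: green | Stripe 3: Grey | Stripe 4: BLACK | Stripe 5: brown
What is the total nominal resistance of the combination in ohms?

745 Ω

R1: red, grey, violet → 287; black ×1 → 287 Ω.
R2: yellow, green, grey → 458; black ×1 → 458 Ω.
Series: 287 + 458 = 745 Ω.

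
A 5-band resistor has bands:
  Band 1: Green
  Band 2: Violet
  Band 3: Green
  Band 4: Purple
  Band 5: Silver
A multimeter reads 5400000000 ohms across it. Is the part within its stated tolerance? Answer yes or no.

Green → 5 (first significant figure)
Violet → 7 (second significant figure)
Green → 5 (third significant figure)
Violet → ×10^7 multiplier
Silver → ±10% tolerance
575 × 10000000 = 5750000000 Ω
Allowed range: 5175000000 Ω to 6325000000 Ω.
5400000000 ohms lies inside that range.

yes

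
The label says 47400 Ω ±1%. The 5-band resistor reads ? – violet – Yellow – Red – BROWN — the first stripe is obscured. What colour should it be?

yellow

47400 Ω = 474 × 10^2.
The first band gives digit 4 of the significand, and 4 is yellow.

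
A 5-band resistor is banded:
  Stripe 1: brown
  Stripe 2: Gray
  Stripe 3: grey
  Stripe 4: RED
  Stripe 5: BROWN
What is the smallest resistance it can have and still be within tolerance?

18612 Ω

Brown → 1 (first significant figure)
Grey → 8 (second significant figure)
Grey → 8 (third significant figure)
Red → ×10^2 multiplier
Brown → ±1% tolerance
188 × 100 = 18800 Ω
Smallest = 18800 × (1 − 1/100) = 18612 Ω.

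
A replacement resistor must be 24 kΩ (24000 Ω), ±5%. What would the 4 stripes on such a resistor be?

24000 Ω = 24 × 10^3.
2 → red
4 → yellow
Multiplier 10^3 → orange.
±5% tolerance → gold.

red, yellow, orange, gold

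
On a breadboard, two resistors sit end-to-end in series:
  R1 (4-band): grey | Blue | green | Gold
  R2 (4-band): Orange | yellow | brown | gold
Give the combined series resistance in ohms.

R1: grey, blue → 86; green ×10^5 → 8600000 Ω.
R2: orange, yellow → 34; brown ×10 → 340 Ω.
Series: 8600000 + 340 = 8600340 Ω.

8600340 Ω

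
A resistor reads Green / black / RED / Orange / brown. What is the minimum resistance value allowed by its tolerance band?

Green → 5 (first significant figure)
Black → 0 (second significant figure)
Red → 2 (third significant figure)
Orange → ×10^3 multiplier
Brown → ±1% tolerance
502 × 1000 = 502000 Ω
Minimum = 502000 × (1 − 1/100) = 496980 Ω.

496980 Ω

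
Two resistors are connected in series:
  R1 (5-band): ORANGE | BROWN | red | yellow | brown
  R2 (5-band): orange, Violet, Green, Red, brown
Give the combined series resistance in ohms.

3157500 Ω

R1: orange, brown, red → 312; yellow ×10^4 → 3120000 Ω.
R2: orange, violet, green → 375; red ×10^2 → 37500 Ω.
Series: 3120000 + 37500 = 3157500 Ω.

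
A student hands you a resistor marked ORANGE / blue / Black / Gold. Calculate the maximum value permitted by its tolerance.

Orange → 3 (first significant figure)
Blue → 6 (second significant figure)
Black → ×1 multiplier
Gold → ±5% tolerance
36 × 1 = 36 Ω
Maximum = 36 × (1 + 5/100) = 37.8 Ω.

37.8 Ω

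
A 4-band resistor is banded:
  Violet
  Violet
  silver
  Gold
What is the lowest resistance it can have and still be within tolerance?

Violet → 7 (first significant figure)
Violet → 7 (second significant figure)
Silver → ×0.01 multiplier
Gold → ±5% tolerance
77 × 0.01 = 0.77 Ω
Lowest = 0.77 × (1 − 5/100) = 0.7315 Ω.

0.7315 Ω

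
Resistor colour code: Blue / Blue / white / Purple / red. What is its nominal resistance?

6690000000 Ω

Blue → 6 (first significant figure)
Blue → 6 (second significant figure)
White → 9 (third significant figure)
Violet → ×10^7 multiplier
669 × 10000000 = 6690000000 Ω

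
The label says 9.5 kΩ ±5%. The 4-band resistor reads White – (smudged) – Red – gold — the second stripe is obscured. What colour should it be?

green

9500 Ω = 95 × 10^2.
The second band gives digit 5 of the significand, and 5 is green.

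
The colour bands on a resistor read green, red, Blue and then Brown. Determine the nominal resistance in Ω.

Green → 5 (first significant figure)
Red → 2 (second significant figure)
Blue → ×10^6 multiplier
52 × 1000000 = 52000000 Ω

52000000 Ω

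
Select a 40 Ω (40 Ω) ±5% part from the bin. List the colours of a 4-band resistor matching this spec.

yellow, black, black, gold

40 Ω = 40 × 10^0.
4 → yellow
0 → black
Multiplier 10^0 → black.
±5% tolerance → gold.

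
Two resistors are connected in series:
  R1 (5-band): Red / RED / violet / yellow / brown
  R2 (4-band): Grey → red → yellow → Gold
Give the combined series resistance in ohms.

R1: red, red, violet → 227; yellow ×10^4 → 2270000 Ω.
R2: grey, red → 82; yellow ×10^4 → 820000 Ω.
Series: 2270000 + 820000 = 3090000 Ω.

3090000 Ω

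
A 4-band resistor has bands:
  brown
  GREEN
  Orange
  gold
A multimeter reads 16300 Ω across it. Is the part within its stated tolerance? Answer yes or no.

Brown → 1 (first significant figure)
Green → 5 (second significant figure)
Orange → ×10^3 multiplier
Gold → ±5% tolerance
15 × 1000 = 15000 Ω
Allowed range: 14250 Ω to 15750 Ω.
16300 Ω lies outside that range.

no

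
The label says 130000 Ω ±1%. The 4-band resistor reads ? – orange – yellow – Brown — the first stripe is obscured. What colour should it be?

brown

130000 Ω = 13 × 10^4.
The first band gives digit 1 of the significand, and 1 is brown.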